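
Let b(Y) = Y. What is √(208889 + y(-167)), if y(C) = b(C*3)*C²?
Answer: 10*I*√137635 ≈ 3709.9*I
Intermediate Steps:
y(C) = 3*C³ (y(C) = (C*3)*C² = (3*C)*C² = 3*C³)
√(208889 + y(-167)) = √(208889 + 3*(-167)³) = √(208889 + 3*(-4657463)) = √(208889 - 13972389) = √(-13763500) = 10*I*√137635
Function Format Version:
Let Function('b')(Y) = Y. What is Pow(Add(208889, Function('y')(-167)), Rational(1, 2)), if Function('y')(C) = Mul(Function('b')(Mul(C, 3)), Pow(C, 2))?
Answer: Mul(10, I, Pow(137635, Rational(1, 2))) ≈ Mul(3709.9, I)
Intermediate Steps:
Function('y')(C) = Mul(3, Pow(C, 3)) (Function('y')(C) = Mul(Mul(C, 3), Pow(C, 2)) = Mul(Mul(3, C), Pow(C, 2)) = Mul(3, Pow(C, 3)))
Pow(Add(208889, Function('y')(-167)), Rational(1, 2)) = Pow(Add(208889, Mul(3, Pow(-167, 3))), Rational(1, 2)) = Pow(Add(208889, Mul(3, -4657463)), Rational(1, 2)) = Pow(Add(208889, -13972389), Rational(1, 2)) = Pow(-13763500, Rational(1, 2)) = Mul(10, I, Pow(137635, Rational(1, 2)))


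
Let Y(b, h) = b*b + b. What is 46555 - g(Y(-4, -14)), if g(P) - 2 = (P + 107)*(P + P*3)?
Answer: 40841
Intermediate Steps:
Y(b, h) = b + b**2 (Y(b, h) = b**2 + b = b + b**2)
g(P) = 2 + 4*P*(107 + P) (g(P) = 2 + (P + 107)*(P + P*3) = 2 + (107 + P)*(P + 3*P) = 2 + (107 + P)*(4*P) = 2 + 4*P*(107 + P))
46555 - g(Y(-4, -14)) = 46555 - (2 + 4*(-4*(1 - 4))**2 + 428*(-4*(1 - 4))) = 46555 - (2 + 4*(-4*(-3))**2 + 428*(-4*(-3))) = 46555 - (2 + 4*12**2 + 428*12) = 46555 - (2 + 4*144 + 5136) = 46555 - (2 + 576 + 5136) = 46555 - 1*5714 = 46555 - 5714 = 40841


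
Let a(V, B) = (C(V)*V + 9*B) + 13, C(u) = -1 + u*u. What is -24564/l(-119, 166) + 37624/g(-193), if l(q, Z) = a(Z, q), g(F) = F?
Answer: -43015500445/220650724 ≈ -194.95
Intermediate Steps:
C(u) = -1 + u²
a(V, B) = 13 + 9*B + V*(-1 + V²) (a(V, B) = ((-1 + V²)*V + 9*B) + 13 = (V*(-1 + V²) + 9*B) + 13 = (9*B + V*(-1 + V²)) + 13 = 13 + 9*B + V*(-1 + V²))
l(q, Z) = 13 + Z³ - Z + 9*q
-24564/l(-119, 166) + 37624/g(-193) = -24564/(13 + 166³ - 1*166 + 9*(-119)) + 37624/(-193) = -24564/(13 + 4574296 - 166 - 1071) + 37624*(-1/193) = -24564/4573072 - 37624/193 = -24564*1/4573072 - 37624/193 = -6141/1143268 - 37624/193 = -43015500445/220650724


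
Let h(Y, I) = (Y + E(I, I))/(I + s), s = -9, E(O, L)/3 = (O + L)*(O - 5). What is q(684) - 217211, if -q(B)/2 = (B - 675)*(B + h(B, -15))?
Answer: -227660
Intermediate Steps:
E(O, L) = 3*(-5 + O)*(L + O) (E(O, L) = 3*((O + L)*(O - 5)) = 3*((L + O)*(-5 + O)) = 3*((-5 + O)*(L + O)) = 3*(-5 + O)*(L + O))
h(Y, I) = (Y - 30*I + 6*I**2)/(-9 + I) (h(Y, I) = (Y + (-15*I - 15*I + 3*I**2 + 3*I*I))/(I - 9) = (Y + (-15*I - 15*I + 3*I**2 + 3*I**2))/(-9 + I) = (Y + (-30*I + 6*I**2))/(-9 + I) = (Y - 30*I + 6*I**2)/(-9 + I))
q(B) = -2*(-675 + B)*(-75 + 23*B/24) (q(B) = -2*(B - 675)*(B + (B - 30*(-15) + 6*(-15)**2)/(-9 - 15)) = -2*(-675 + B)*(B + (B + 450 + 6*225)/(-24)) = -2*(-675 + B)*(B - (B + 450 + 1350)/24) = -2*(-675 + B)*(B - (1800 + B)/24) = -2*(-675 + B)*(B + (-75 - B/24)) = -2*(-675 + B)*(-75 + 23*B/24))
q(684) - 217211 = (-101250 - 23/12*684**2 + (5775/4)*684) - 217211 = (-101250 - 23/12*467856 + 987525) - 217211 = (-101250 - 896724 + 987525) - 217211 = -10449 - 217211 = -227660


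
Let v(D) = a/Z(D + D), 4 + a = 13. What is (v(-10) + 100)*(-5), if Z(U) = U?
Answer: -1991/4 ≈ -497.75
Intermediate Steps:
a = 9 (a = -4 + 13 = 9)
v(D) = 9/(2*D) (v(D) = 9/(D + D) = 9/((2*D)) = 9*(1/(2*D)) = 9/(2*D))
(v(-10) + 100)*(-5) = ((9/2)/(-10) + 100)*(-5) = ((9/2)*(-1/10) + 100)*(-5) = (-9/20 + 100)*(-5) = (1991/20)*(-5) = -1991/4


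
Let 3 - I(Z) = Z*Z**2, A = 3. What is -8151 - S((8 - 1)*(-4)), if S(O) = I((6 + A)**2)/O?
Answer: -379833/14 ≈ -27131.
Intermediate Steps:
I(Z) = 3 - Z**3 (I(Z) = 3 - Z*Z**2 = 3 - Z**3)
S(O) = -531438/O (S(O) = (3 - ((6 + 3)**2)**3)/O = (3 - (9**2)**3)/O = (3 - 1*81**3)/O = (3 - 1*531441)/O = (3 - 531441)/O = -531438/O)
-8151 - S((8 - 1)*(-4)) = -8151 - (-531438)/((8 - 1)*(-4)) = -8151 - (-531438)/(7*(-4)) = -8151 - (-531438)/(-28) = -8151 - (-531438)*(-1)/28 = -8151 - 1*265719/14 = -8151 - 265719/14 = -379833/14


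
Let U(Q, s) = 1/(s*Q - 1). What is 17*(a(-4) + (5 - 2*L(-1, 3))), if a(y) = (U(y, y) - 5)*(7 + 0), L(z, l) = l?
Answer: -9061/15 ≈ -604.07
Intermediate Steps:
U(Q, s) = 1/(-1 + Q*s) (U(Q, s) = 1/(Q*s - 1) = 1/(-1 + Q*s))
a(y) = -35 + 7/(-1 + y²) (a(y) = (1/(-1 + y*y) - 5)*(7 + 0) = (1/(-1 + y²) - 5)*7 = (-5 + 1/(-1 + y²))*7 = -35 + 7/(-1 + y²))
17*(a(-4) + (5 - 2*L(-1, 3))) = 17*(7*(6 - 5*(-4)²)/(-1 + (-4)²) + (5 - 2*3)) = 17*(7*(6 - 5*16)/(-1 + 16) + (5 - 6)) = 17*(7*(6 - 80)/15 - 1) = 17*(7*(1/15)*(-74) - 1) = 17*(-518/15 - 1) = 17*(-533/15) = -9061/15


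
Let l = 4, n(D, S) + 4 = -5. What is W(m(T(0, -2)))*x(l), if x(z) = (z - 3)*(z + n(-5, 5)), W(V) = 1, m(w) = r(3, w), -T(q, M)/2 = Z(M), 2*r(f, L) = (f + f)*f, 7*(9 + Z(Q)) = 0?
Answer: -5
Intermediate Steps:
Z(Q) = -9 (Z(Q) = -9 + (1/7)*0 = -9 + 0 = -9)
r(f, L) = f**2 (r(f, L) = ((f + f)*f)/2 = ((2*f)*f)/2 = (2*f**2)/2 = f**2)
n(D, S) = -9 (n(D, S) = -4 - 5 = -9)
T(q, M) = 18 (T(q, M) = -2*(-9) = 18)
m(w) = 9 (m(w) = 3**2 = 9)
x(z) = (-9 + z)*(-3 + z) (x(z) = (z - 3)*(z - 9) = (-3 + z)*(-9 + z) = (-9 + z)*(-3 + z))
W(m(T(0, -2)))*x(l) = 1*(27 + 4**2 - 12*4) = 1*(27 + 16 - 48) = 1*(-5) = -5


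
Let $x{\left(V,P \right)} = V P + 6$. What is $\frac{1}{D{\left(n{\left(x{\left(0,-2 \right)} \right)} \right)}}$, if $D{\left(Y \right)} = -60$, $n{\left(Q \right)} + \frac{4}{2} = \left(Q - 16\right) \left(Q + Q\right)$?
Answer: $- \frac{1}{60} \approx -0.016667$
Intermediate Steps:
$x{\left(V,P \right)} = 6 + P V$ ($x{\left(V,P \right)} = P V + 6 = 6 + P V$)
$n{\left(Q \right)} = -2 + 2 Q \left(-16 + Q\right)$ ($n{\left(Q \right)} = -2 + \left(Q - 16\right) \left(Q + Q\right) = -2 + \left(-16 + Q\right) 2 Q = -2 + 2 Q \left(-16 + Q\right)$)
$\frac{1}{D{\left(n{\left(x{\left(0,-2 \right)} \right)} \right)}} = \frac{1}{-60} = - \frac{1}{60}$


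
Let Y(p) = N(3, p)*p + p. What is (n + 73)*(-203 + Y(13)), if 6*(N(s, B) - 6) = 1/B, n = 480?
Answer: -371063/6 ≈ -61844.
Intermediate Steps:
N(s, B) = 6 + 1/(6*B)
Y(p) = p + p*(6 + 1/(6*p)) (Y(p) = (6 + 1/(6*p))*p + p = p*(6 + 1/(6*p)) + p = p + p*(6 + 1/(6*p)))
(n + 73)*(-203 + Y(13)) = (480 + 73)*(-203 + (⅙ + 7*13)) = 553*(-203 + (⅙ + 91)) = 553*(-203 + 547/6) = 553*(-671/6) = -371063/6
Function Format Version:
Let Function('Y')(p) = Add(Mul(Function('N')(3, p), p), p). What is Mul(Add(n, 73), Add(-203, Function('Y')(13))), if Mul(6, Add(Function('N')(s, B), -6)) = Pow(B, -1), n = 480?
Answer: Rational(-371063, 6) ≈ -61844.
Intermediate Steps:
Function('N')(s, B) = Add(6, Mul(Rational(1, 6), Pow(B, -1)))
Function('Y')(p) = Add(p, Mul(p, Add(6, Mul(Rational(1, 6), Pow(p, -1))))) (Function('Y')(p) = Add(Mul(Add(6, Mul(Rational(1, 6), Pow(p, -1))), p), p) = Add(Mul(p, Add(6, Mul(Rational(1, 6), Pow(p, -1)))), p) = Add(p, Mul(p, Add(6, Mul(Rational(1, 6), Pow(p, -1))))))
Mul(Add(n, 73), Add(-203, Function('Y')(13))) = Mul(Add(480, 73), Add(-203, Add(Rational(1, 6), Mul(7, 13)))) = Mul(553, Add(-203, Add(Rational(1, 6), 91))) = Mul(553, Add(-203, Rational(547, 6))) = Mul(553, Rational(-671, 6)) = Rational(-371063, 6)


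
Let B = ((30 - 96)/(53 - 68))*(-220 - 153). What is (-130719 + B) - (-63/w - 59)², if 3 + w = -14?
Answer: -195678489/1445 ≈ -1.3542e+5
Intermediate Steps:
w = -17 (w = -3 - 14 = -17)
B = -8206/5 (B = -66/(-15)*(-373) = -66*(-1/15)*(-373) = (22/5)*(-373) = -8206/5 ≈ -1641.2)
(-130719 + B) - (-63/w - 59)² = (-130719 - 8206/5) - (-63/(-17) - 59)² = -661801/5 - (-63*(-1/17) - 59)² = -661801/5 - (63/17 - 59)² = -661801/5 - (-940/17)² = -661801/5 - 1*883600/289 = -661801/5 - 883600/289 = -195678489/1445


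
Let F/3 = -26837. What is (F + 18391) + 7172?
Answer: -54948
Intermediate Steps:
F = -80511 (F = 3*(-26837) = -80511)
(F + 18391) + 7172 = (-80511 + 18391) + 7172 = -62120 + 7172 = -54948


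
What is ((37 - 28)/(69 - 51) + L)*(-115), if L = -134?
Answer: 30705/2 ≈ 15353.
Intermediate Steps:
((37 - 28)/(69 - 51) + L)*(-115) = ((37 - 28)/(69 - 51) - 134)*(-115) = (9/18 - 134)*(-115) = (9*(1/18) - 134)*(-115) = (1/2 - 134)*(-115) = -267/2*(-115) = 30705/2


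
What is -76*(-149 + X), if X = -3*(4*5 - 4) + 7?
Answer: 14440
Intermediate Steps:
X = -41 (X = -3*(20 - 4) + 7 = -3*16 + 7 = -48 + 7 = -41)
-76*(-149 + X) = -76*(-149 - 41) = -76*(-190) = 14440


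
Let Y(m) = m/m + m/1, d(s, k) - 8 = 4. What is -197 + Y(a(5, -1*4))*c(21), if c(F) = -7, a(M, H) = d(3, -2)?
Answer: -288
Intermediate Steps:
d(s, k) = 12 (d(s, k) = 8 + 4 = 12)
a(M, H) = 12
Y(m) = 1 + m (Y(m) = 1 + m*1 = 1 + m)
-197 + Y(a(5, -1*4))*c(21) = -197 + (1 + 12)*(-7) = -197 + 13*(-7) = -197 - 91 = -288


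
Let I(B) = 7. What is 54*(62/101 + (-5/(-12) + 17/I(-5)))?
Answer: 264123/1414 ≈ 186.79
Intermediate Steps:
54*(62/101 + (-5/(-12) + 17/I(-5))) = 54*(62/101 + (-5/(-12) + 17/7)) = 54*(62*(1/101) + (-5*(-1/12) + 17*(⅐))) = 54*(62/101 + (5/12 + 17/7)) = 54*(62/101 + 239/84) = 54*(29347/8484) = 264123/1414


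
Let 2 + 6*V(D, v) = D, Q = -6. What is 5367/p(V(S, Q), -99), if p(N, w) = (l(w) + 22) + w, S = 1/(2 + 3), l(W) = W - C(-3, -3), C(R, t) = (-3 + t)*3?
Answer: -5367/158 ≈ -33.968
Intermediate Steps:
C(R, t) = -9 + 3*t
l(W) = 18 + W (l(W) = W - (-9 + 3*(-3)) = W - (-9 - 9) = W - 1*(-18) = W + 18 = 18 + W)
S = ⅕ (S = 1/5 = ⅕ ≈ 0.20000)
V(D, v) = -⅓ + D/6
p(N, w) = 40 + 2*w (p(N, w) = ((18 + w) + 22) + w = (40 + w) + w = 40 + 2*w)
5367/p(V(S, Q), -99) = 5367/(40 + 2*(-99)) = 5367/(40 - 198) = 5367/(-158) = 5367*(-1/158) = -5367/158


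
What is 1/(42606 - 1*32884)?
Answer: 1/9722 ≈ 0.00010286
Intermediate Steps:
1/(42606 - 1*32884) = 1/(42606 - 32884) = 1/9722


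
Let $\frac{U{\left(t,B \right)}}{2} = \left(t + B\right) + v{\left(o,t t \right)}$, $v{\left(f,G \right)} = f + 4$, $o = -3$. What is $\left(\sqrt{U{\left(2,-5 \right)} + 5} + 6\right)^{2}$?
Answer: $49$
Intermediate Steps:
$v{\left(f,G \right)} = 4 + f$
$U{\left(t,B \right)} = 2 + 2 B + 2 t$ ($U{\left(t,B \right)} = 2 \left(\left(t + B\right) + \left(4 - 3\right)\right) = 2 \left(\left(B + t\right) + 1\right) = 2 \left(1 + B + t\right) = 2 + 2 B + 2 t$)
$\left(\sqrt{U{\left(2,-5 \right)} + 5} + 6\right)^{2} = \left(\sqrt{\left(2 + 2 \left(-5\right) + 2 \cdot 2\right) + 5} + 6\right)^{2} = \left(\sqrt{\left(2 - 10 + 4\right) + 5} + 6\right)^{2} = \left(\sqrt{-4 + 5} + 6\right)^{2} = \left(\sqrt{1} + 6\right)^{2} = \left(1 + 6\right)^{2} = 7^{2} = 49$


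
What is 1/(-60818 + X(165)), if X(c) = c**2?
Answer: -1/33593 ≈ -2.9768e-5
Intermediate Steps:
1/(-60818 + X(165)) = 1/(-60818 + 165**2) = 1/(-60818 + 27225) = 1/(-33593) = -1/33593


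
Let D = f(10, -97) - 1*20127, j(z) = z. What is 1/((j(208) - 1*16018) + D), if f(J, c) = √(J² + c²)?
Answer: -35937/1291458460 - √9509/1291458460 ≈ -2.7902e-5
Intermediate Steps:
D = -20127 + √9509 (D = √(10² + (-97)²) - 1*20127 = √(100 + 9409) - 20127 = √9509 - 20127 = -20127 + √9509 ≈ -20030.)
1/((j(208) - 1*16018) + D) = 1/((208 - 1*16018) + (-20127 + √9509)) = 1/((208 - 16018) + (-20127 + √9509)) = 1/(-15810 + (-20127 + √9509)) = 1/(-35937 + √9509)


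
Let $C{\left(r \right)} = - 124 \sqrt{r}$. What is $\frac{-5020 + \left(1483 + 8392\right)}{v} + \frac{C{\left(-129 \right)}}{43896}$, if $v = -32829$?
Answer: $- \frac{4855}{32829} - \frac{i \sqrt{129}}{354} \approx -0.14789 - 0.032084 i$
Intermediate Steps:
$\frac{-5020 + \left(1483 + 8392\right)}{v} + \frac{C{\left(-129 \right)}}{43896} = \frac{-5020 + \left(1483 + 8392\right)}{-32829} + \frac{\left(-124\right) \sqrt{-129}}{43896} = \left(-5020 + 9875\right) \left(- \frac{1}{32829}\right) + - 124 i \sqrt{129} \cdot \frac{1}{43896} = 4855 \left(- \frac{1}{32829}\right) + - 124 i \sqrt{129} \cdot \frac{1}{43896} = - \frac{4855}{32829} - \frac{i \sqrt{129}}{354}$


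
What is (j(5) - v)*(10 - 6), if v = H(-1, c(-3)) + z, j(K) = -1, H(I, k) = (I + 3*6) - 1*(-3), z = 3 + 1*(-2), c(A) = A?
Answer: -88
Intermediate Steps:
z = 1 (z = 3 - 2 = 1)
H(I, k) = 21 + I (H(I, k) = (I + 18) + 3 = (18 + I) + 3 = 21 + I)
v = 21 (v = (21 - 1) + 1 = 20 + 1 = 21)
(j(5) - v)*(10 - 6) = (-1 - 1*21)*(10 - 6) = (-1 - 21)*4 = -22*4 = -88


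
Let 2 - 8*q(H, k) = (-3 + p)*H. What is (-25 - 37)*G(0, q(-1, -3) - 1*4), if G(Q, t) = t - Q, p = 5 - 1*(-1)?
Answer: 837/4 ≈ 209.25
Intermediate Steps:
p = 6 (p = 5 + 1 = 6)
q(H, k) = ¼ - 3*H/8 (q(H, k) = ¼ - (-3 + 6)*H/8 = ¼ - 3*H/8)
(-25 - 37)*G(0, q(-1, -3) - 1*4) = (-25 - 37)*(((¼ - 3/8*(-1)) - 1*4) - 1*0) = -62*(((¼ + 3/8) - 4) + 0) = -62*((5/8 - 4) + 0) = -62*(-27/8 + 0) = -62*(-27/8) = 837/4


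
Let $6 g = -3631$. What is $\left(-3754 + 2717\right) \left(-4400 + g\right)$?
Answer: $\frac{31142147}{6} \approx 5.1904 \cdot 10^{6}$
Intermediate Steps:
$g = - \frac{3631}{6}$ ($g = \frac{1}{6} \left(-3631\right) = - \frac{3631}{6} \approx -605.17$)
$\left(-3754 + 2717\right) \left(-4400 + g\right) = \left(-3754 + 2717\right) \left(-4400 - \frac{3631}{6}\right) = \left(-1037\right) \left(- \frac{30031}{6}\right) = \frac{31142147}{6}$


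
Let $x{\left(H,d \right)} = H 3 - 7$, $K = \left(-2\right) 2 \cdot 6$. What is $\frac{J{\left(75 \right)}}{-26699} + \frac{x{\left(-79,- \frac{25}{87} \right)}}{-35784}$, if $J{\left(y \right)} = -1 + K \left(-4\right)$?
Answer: $\frac{778769}{238849254} \approx 0.0032605$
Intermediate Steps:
$K = -24$ ($K = \left(-4\right) 6 = -24$)
$J{\left(y \right)} = 95$ ($J{\left(y \right)} = -1 - -96 = -1 + 96 = 95$)
$x{\left(H,d \right)} = -7 + 3 H$ ($x{\left(H,d \right)} = 3 H - 7 = -7 + 3 H$)
$\frac{J{\left(75 \right)}}{-26699} + \frac{x{\left(-79,- \frac{25}{87} \right)}}{-35784} = \frac{95}{-26699} + \frac{-7 + 3 \left(-79\right)}{-35784} = 95 \left(- \frac{1}{26699}\right) + \left(-7 - 237\right) \left(- \frac{1}{35784}\right) = - \frac{95}{26699} - - \frac{61}{8946} = - \frac{95}{26699} + \frac{61}{8946} = \frac{778769}{238849254}$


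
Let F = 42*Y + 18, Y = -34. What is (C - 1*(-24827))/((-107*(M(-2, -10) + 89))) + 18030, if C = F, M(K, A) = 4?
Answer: 179393113/9951 ≈ 18028.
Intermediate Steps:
F = -1410 (F = 42*(-34) + 18 = -1428 + 18 = -1410)
C = -1410
(C - 1*(-24827))/((-107*(M(-2, -10) + 89))) + 18030 = (-1410 - 1*(-24827))/((-107*(4 + 89))) + 18030 = (-1410 + 24827)/((-107*93)) + 18030 = 23417/(-9951) + 18030 = 23417*(-1/9951) + 18030 = -23417/9951 + 18030 = 179393113/9951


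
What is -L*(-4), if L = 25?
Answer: 100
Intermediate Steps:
-L*(-4) = -25*(-4) = -1*(-100) = 100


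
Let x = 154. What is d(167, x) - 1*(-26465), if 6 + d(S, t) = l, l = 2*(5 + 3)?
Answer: 26475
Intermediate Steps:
l = 16 (l = 2*8 = 16)
d(S, t) = 10 (d(S, t) = -6 + 16 = 10)
d(167, x) - 1*(-26465) = 10 - 1*(-26465) = 10 + 26465 = 26475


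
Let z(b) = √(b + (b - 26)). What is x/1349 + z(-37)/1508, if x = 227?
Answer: 227/1349 + 5*I/754 ≈ 0.16827 + 0.0066313*I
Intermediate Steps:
z(b) = √(-26 + 2*b) (z(b) = √(b + (-26 + b)) = √(-26 + 2*b))
x/1349 + z(-37)/1508 = 227/1349 + √(-26 + 2*(-37))/1508 = 227*(1/1349) + √(-26 - 74)*(1/1508) = 227/1349 + √(-100)*(1/1508) = 227/1349 + (10*I)*(1/1508) = 227/1349 + 5*I/754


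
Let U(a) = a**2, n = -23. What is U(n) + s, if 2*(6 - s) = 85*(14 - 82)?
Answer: 3425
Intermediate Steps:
s = 2896 (s = 6 - 85*(14 - 82)/2 = 6 - 85*(-68)/2 = 6 - 1/2*(-5780) = 6 + 2890 = 2896)
U(n) + s = (-23)**2 + 2896 = 529 + 2896 = 3425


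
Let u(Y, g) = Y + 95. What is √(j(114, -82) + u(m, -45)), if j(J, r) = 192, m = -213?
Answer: √74 ≈ 8.6023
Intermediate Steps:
u(Y, g) = 95 + Y
√(j(114, -82) + u(m, -45)) = √(192 + (95 - 213)) = √(192 - 118) = √74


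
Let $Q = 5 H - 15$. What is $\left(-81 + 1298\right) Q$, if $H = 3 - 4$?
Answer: $-24340$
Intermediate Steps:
$H = -1$ ($H = 3 - 4 = -1$)
$Q = -20$ ($Q = 5 \left(-1\right) - 15 = -5 - 15 = -20$)
$\left(-81 + 1298\right) Q = \left(-81 + 1298\right) \left(-20\right) = 1217 \left(-20\right) = -24340$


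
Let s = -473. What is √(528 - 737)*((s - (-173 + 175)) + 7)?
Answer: -468*I*√209 ≈ -6765.8*I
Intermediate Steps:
√(528 - 737)*((s - (-173 + 175)) + 7) = √(528 - 737)*((-473 - (-173 + 175)) + 7) = √(-209)*((-473 - 1*2) + 7) = (I*√209)*((-473 - 2) + 7) = (I*√209)*(-475 + 7) = (I*√209)*(-468) = -468*I*√209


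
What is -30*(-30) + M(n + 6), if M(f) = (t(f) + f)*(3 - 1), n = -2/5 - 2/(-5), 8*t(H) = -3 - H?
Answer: 3639/4 ≈ 909.75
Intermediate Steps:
t(H) = -3/8 - H/8 (t(H) = (-3 - H)/8 = -3/8 - H/8)
n = 0 (n = -2*⅕ - 2*(-⅕) = -⅖ + ⅖ = 0)
M(f) = -¾ + 7*f/4 (M(f) = ((-3/8 - f/8) + f)*(3 - 1) = (-3/8 + 7*f/8)*2 = -¾ + 7*f/4)
-30*(-30) + M(n + 6) = -30*(-30) + (-¾ + 7*(0 + 6)/4) = 900 + (-¾ + (7/4)*6) = 900 + (-¾ + 21/2) = 900 + 39/4 = 3639/4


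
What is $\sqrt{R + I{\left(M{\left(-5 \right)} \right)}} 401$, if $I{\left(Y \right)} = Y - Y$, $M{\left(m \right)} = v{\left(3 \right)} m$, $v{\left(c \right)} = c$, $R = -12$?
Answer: $802 i \sqrt{3} \approx 1389.1 i$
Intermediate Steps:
$M{\left(m \right)} = 3 m$
$I{\left(Y \right)} = 0$
$\sqrt{R + I{\left(M{\left(-5 \right)} \right)}} 401 = \sqrt{-12 + 0} \cdot 401 = \sqrt{-12} \cdot 401 = 2 i \sqrt{3} \cdot 401 = 802 i \sqrt{3}$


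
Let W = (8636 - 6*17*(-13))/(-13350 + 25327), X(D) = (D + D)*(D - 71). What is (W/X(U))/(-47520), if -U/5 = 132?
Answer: -293/16152392995200 ≈ -1.8140e-11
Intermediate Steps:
U = -660 (U = -5*132 = -660)
X(D) = 2*D*(-71 + D) (X(D) = (2*D)*(-71 + D) = 2*D*(-71 + D))
W = 9962/11977 (W = (8636 - 102*(-13))/11977 = (8636 + 1326)*(1/11977) = 9962*(1/11977) = 9962/11977 ≈ 0.83176)
(W/X(U))/(-47520) = (9962/(11977*((2*(-660)*(-71 - 660)))))/(-47520) = (9962/(11977*((2*(-660)*(-731)))))*(-1/47520) = ((9962/11977)/964920)*(-1/47520) = ((9962/11977)*(1/964920))*(-1/47520) = (293/339907260)*(-1/47520) = -293/16152392995200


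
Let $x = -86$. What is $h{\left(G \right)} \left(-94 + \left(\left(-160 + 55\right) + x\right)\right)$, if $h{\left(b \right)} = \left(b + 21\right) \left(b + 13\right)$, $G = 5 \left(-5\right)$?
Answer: $-13680$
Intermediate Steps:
$G = -25$
$h{\left(b \right)} = \left(13 + b\right) \left(21 + b\right)$ ($h{\left(b \right)} = \left(21 + b\right) \left(13 + b\right) = \left(13 + b\right) \left(21 + b\right)$)
$h{\left(G \right)} \left(-94 + \left(\left(-160 + 55\right) + x\right)\right) = \left(273 + \left(-25\right)^{2} + 34 \left(-25\right)\right) \left(-94 + \left(\left(-160 + 55\right) - 86\right)\right) = \left(273 + 625 - 850\right) \left(-94 - 191\right) = 48 \left(-94 - 191\right) = 48 \left(-285\right) = -13680$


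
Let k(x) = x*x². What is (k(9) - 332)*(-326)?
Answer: -129422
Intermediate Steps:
k(x) = x³
(k(9) - 332)*(-326) = (9³ - 332)*(-326) = (729 - 332)*(-326) = 397*(-326) = -129422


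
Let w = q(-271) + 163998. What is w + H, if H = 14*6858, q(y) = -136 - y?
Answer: 260145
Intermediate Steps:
H = 96012
w = 164133 (w = (-136 - 1*(-271)) + 163998 = (-136 + 271) + 163998 = 135 + 163998 = 164133)
w + H = 164133 + 96012 = 260145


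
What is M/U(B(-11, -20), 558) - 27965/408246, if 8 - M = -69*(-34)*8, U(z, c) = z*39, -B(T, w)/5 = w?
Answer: -129462641/26535990 ≈ -4.8788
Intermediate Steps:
B(T, w) = -5*w
U(z, c) = 39*z
M = -18760 (M = 8 - (-69*(-34))*8 = 8 - 2346*8 = 8 - 1*18768 = 8 - 18768 = -18760)
M/U(B(-11, -20), 558) - 27965/408246 = -18760/(39*(-5*(-20))) - 27965/408246 = -18760/(39*100) - 27965*1/408246 = -18760/3900 - 27965/408246 = -18760*1/3900 - 27965/408246 = -938/195 - 27965/408246 = -129462641/26535990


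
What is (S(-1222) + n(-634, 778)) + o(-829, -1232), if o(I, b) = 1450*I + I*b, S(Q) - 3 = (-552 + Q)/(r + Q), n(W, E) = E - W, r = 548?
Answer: -60425572/337 ≈ -1.7930e+5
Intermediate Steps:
S(Q) = 3 + (-552 + Q)/(548 + Q)
(S(-1222) + n(-634, 778)) + o(-829, -1232) = (4*(273 - 1222)/(548 - 1222) + (778 - 1*(-634))) - 829*(1450 - 1232) = (4*(-949)/(-674) + (778 + 634)) - 829*218 = (4*(-1/674)*(-949) + 1412) - 180722 = (1898/337 + 1412) - 180722 = 477742/337 - 180722 = -60425572/337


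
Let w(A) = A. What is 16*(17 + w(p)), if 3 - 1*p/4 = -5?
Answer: 784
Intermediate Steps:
p = 32 (p = 12 - 4*(-5) = 12 + 20 = 32)
16*(17 + w(p)) = 16*(17 + 32) = 16*49 = 784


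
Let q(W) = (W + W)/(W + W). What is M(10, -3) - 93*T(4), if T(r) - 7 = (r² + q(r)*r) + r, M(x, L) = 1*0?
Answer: -2883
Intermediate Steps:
q(W) = 1 (q(W) = (2*W)/((2*W)) = (2*W)*(1/(2*W)) = 1)
M(x, L) = 0
T(r) = 7 + r² + 2*r (T(r) = 7 + ((r² + 1*r) + r) = 7 + ((r² + r) + r) = 7 + ((r + r²) + r) = 7 + (r² + 2*r) = 7 + r² + 2*r)
M(10, -3) - 93*T(4) = 0 - 93*(7 + 4² + 2*4) = 0 - 93*(7 + 16 + 8) = 0 - 93*31 = 0 - 2883 = -2883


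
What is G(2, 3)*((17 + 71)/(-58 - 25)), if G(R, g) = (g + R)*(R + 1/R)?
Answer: -1100/83 ≈ -13.253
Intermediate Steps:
G(R, g) = (R + g)*(R + 1/R)
G(2, 3)*((17 + 71)/(-58 - 25)) = (1 + 2² + 2*3 + 3/2)*((17 + 71)/(-58 - 25)) = (1 + 4 + 6 + 3*(½))*(88/(-83)) = (1 + 4 + 6 + 3/2)*(88*(-1/83)) = (25/2)*(-88/83) = -1100/83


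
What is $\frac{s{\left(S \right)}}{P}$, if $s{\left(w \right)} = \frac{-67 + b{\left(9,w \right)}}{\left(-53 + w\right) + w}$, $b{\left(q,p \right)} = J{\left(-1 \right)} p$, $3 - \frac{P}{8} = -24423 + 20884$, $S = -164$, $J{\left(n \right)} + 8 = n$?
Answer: $- \frac{1409}{10796016} \approx -0.00013051$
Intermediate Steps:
$J{\left(n \right)} = -8 + n$
$P = 28336$ ($P = 24 - 8 \left(-24423 + 20884\right) = 24 - -28312 = 24 + 28312 = 28336$)
$b{\left(q,p \right)} = - 9 p$ ($b{\left(q,p \right)} = \left(-8 - 1\right) p = - 9 p$)
$s{\left(w \right)} = \frac{-67 - 9 w}{-53 + 2 w}$ ($s{\left(w \right)} = \frac{-67 - 9 w}{\left(-53 + w\right) + w} = \frac{-67 - 9 w}{-53 + 2 w}$)
$\frac{s{\left(S \right)}}{P} = \frac{\frac{1}{-53 + 2 \left(-164\right)} \left(-67 - -1476\right)}{28336} = \frac{-67 + 1476}{-53 - 328} \cdot \frac{1}{28336} = \frac{1}{-381} \cdot 1409 \cdot \frac{1}{28336} = \left(- \frac{1}{381}\right) 1409 \cdot \frac{1}{28336} = \left(- \frac{1409}{381}\right) \frac{1}{28336} = - \frac{1409}{10796016}$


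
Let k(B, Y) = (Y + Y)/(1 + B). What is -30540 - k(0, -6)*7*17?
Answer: -29112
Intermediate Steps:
k(B, Y) = 2*Y/(1 + B) (k(B, Y) = (2*Y)/(1 + B) = 2*Y/(1 + B))
-30540 - k(0, -6)*7*17 = -30540 - (2*(-6)/(1 + 0))*7*17 = -30540 - (2*(-6)/1)*7*17 = -30540 - (2*(-6)*1)*7*17 = -30540 - (-12*7)*17 = -30540 - (-84)*17 = -30540 - 1*(-1428) = -30540 + 1428 = -29112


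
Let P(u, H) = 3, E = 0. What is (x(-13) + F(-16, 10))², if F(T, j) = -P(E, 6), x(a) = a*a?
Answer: 27556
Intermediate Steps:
x(a) = a²
F(T, j) = -3 (F(T, j) = -1*3 = -3)
(x(-13) + F(-16, 10))² = ((-13)² - 3)² = (169 - 3)² = 166² = 27556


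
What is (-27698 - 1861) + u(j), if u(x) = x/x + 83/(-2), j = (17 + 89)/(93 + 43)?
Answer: -59199/2 ≈ -29600.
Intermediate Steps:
j = 53/68 (j = 106/136 = 106*(1/136) = 53/68 ≈ 0.77941)
u(x) = -81/2 (u(x) = 1 + 83*(-1/2) = 1 - 83/2 = -81/2)
(-27698 - 1861) + u(j) = (-27698 - 1861) - 81/2 = -29559 - 81/2 = -59199/2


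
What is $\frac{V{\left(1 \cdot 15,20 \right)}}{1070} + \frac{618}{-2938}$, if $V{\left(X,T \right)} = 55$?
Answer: $- \frac{49967}{314366} \approx -0.15895$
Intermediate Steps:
$\frac{V{\left(1 \cdot 15,20 \right)}}{1070} + \frac{618}{-2938} = \frac{55}{1070} + \frac{618}{-2938} = 55 \cdot \frac{1}{1070} + 618 \left(- \frac{1}{2938}\right) = \frac{11}{214} - \frac{309}{1469} = - \frac{49967}{314366}$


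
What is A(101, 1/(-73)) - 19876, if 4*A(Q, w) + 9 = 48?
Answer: -79465/4 ≈ -19866.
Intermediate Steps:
A(Q, w) = 39/4 (A(Q, w) = -9/4 + (¼)*48 = -9/4 + 12 = 39/4)
A(101, 1/(-73)) - 19876 = 39/4 - 19876 = -79465/4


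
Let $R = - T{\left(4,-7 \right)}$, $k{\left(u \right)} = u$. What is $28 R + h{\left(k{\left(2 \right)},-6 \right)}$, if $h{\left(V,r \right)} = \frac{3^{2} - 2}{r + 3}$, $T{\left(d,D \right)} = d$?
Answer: $- \frac{343}{3} \approx -114.33$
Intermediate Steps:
$h{\left(V,r \right)} = \frac{7}{3 + r}$ ($h{\left(V,r \right)} = \frac{9 - 2}{3 + r} = \frac{7}{3 + r}$)
$R = -4$ ($R = \left(-1\right) 4 = -4$)
$28 R + h{\left(k{\left(2 \right)},-6 \right)} = 28 \left(-4\right) + \frac{7}{3 - 6} = -112 + \frac{7}{-3} = -112 + 7 \left(- \frac{1}{3}\right) = -112 - \frac{7}{3} = - \frac{343}{3}$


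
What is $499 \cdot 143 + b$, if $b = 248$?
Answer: $71605$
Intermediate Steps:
$499 \cdot 143 + b = 499 \cdot 143 + 248 = 71357 + 248 = 71605$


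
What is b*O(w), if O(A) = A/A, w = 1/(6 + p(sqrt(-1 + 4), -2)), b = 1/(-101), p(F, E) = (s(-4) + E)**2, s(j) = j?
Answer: -1/101 ≈ -0.0099010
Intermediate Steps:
p(F, E) = (-4 + E)**2
b = -1/101 ≈ -0.0099010
w = 1/42 (w = 1/(6 + (-4 - 2)**2) = 1/(6 + (-6)**2) = 1/(6 + 36) = 1/42 ≈ 0.023810)
O(A) = 1
b*O(w) = -1/101*1 = -1/101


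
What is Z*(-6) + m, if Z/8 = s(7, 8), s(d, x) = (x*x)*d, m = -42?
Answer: -21546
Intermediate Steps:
s(d, x) = d*x² (s(d, x) = x²*d = d*x²)
Z = 3584 (Z = 8*(7*8²) = 8*(7*64) = 8*448 = 3584)
Z*(-6) + m = 3584*(-6) - 42 = -21504 - 42 = -21546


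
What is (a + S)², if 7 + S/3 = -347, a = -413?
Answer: 2175625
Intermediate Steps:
S = -1062 (S = -21 + 3*(-347) = -21 - 1041 = -1062)
(a + S)² = (-413 - 1062)² = (-1475)² = 2175625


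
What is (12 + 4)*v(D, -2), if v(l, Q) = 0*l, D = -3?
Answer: 0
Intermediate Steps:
v(l, Q) = 0
(12 + 4)*v(D, -2) = (12 + 4)*0 = 16*0 = 0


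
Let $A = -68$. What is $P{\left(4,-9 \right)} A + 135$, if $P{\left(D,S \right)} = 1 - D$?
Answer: $339$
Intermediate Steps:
$P{\left(4,-9 \right)} A + 135 = \left(1 - 4\right) \left(-68\right) + 135 = \left(-3\right) \left(-68\right) + 135 = 204 + 135 = 339$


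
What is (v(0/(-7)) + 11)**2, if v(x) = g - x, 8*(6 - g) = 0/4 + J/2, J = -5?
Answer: 76729/256 ≈ 299.72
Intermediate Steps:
g = 101/16 (g = 6 - (0/4 - 5/2)/8 = 6 - (0*(1/4) - 5*1/2)/8 = 6 - (0 - 5/2)/8 = 6 - 1/8*(-5/2) = 6 + 5/16 = 101/16 ≈ 6.3125)
v(x) = 101/16 - x
(v(0/(-7)) + 11)**2 = ((101/16 - 0/(-7)) + 11)**2 = ((101/16 - 0*(-1)/7) + 11)**2 = ((101/16 - 1*0) + 11)**2 = ((101/16 + 0) + 11)**2 = (101/16 + 11)**2 = (277/16)**2 = 76729/256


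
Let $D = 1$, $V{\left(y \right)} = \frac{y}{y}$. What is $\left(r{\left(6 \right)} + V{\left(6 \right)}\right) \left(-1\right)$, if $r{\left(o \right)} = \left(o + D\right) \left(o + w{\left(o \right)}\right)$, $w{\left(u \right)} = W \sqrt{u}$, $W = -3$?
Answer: $-43 + 21 \sqrt{6} \approx 8.4393$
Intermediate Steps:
$V{\left(y \right)} = 1$
$w{\left(u \right)} = - 3 \sqrt{u}$
$r{\left(o \right)} = \left(1 + o\right) \left(o - 3 \sqrt{o}\right)$ ($r{\left(o \right)} = \left(o + 1\right) \left(o - 3 \sqrt{o}\right) = \left(1 + o\right) \left(o - 3 \sqrt{o}\right)$)
$\left(r{\left(6 \right)} + V{\left(6 \right)}\right) \left(-1\right) = \left(\left(6 + 6^{2} - 3 \sqrt{6} - 3 \cdot 6^{\frac{3}{2}}\right) + 1\right) \left(-1\right) = \left(\left(6 + 36 - 3 \sqrt{6} - 3 \cdot 6 \sqrt{6}\right) + 1\right) \left(-1\right) = \left(\left(6 + 36 - 3 \sqrt{6} - 18 \sqrt{6}\right) + 1\right) \left(-1\right) = \left(\left(42 - 21 \sqrt{6}\right) + 1\right) \left(-1\right) = \left(43 - 21 \sqrt{6}\right) \left(-1\right) = -43 + 21 \sqrt{6}$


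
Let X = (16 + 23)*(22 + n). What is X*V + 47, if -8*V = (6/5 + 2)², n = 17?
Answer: -47497/25 ≈ -1899.9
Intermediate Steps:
X = 1521 (X = (16 + 23)*(22 + 17) = 39*39 = 1521)
V = -32/25 (V = -(6/5 + 2)²/8 = -(16/5)²/8 = -⅛*256/25 = -32/25 ≈ -1.2800)
X*V + 47 = 1521*(-32/25) + 47 = -48672/25 + 47 = -47497/25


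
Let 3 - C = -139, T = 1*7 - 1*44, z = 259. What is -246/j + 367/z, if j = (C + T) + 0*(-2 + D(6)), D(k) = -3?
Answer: -1199/1295 ≈ -0.92587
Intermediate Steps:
T = -37 (T = 7 - 44 = -37)
C = 142 (C = 3 - 1*(-139) = 3 + 139 = 142)
j = 105 (j = (142 - 37) + 0*(-2 - 3) = 105 + 0*(-5) = 105 + 0 = 105)
-246/j + 367/z = -246/105 + 367/259 = -246*1/105 + 367*(1/259) = -82/35 + 367/259 = -1199/1295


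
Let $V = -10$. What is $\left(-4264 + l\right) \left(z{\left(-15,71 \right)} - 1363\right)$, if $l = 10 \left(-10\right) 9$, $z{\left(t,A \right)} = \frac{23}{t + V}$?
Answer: $\frac{176082072}{25} \approx 7.0433 \cdot 10^{6}$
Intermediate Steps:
$z{\left(t,A \right)} = \frac{23}{-10 + t}$ ($z{\left(t,A \right)} = \frac{23}{t - 10} = \frac{23}{-10 + t}$)
$l = -900$ ($l = \left(-100\right) 9 = -900$)
$\left(-4264 + l\right) \left(z{\left(-15,71 \right)} - 1363\right) = \left(-4264 - 900\right) \left(\frac{23}{-10 - 15} - 1363\right) = - 5164 \left(\frac{23}{-25} - 1363\right) = - 5164 \left(23 \left(- \frac{1}{25}\right) - 1363\right) = - 5164 \left(- \frac{23}{25} - 1363\right) = \left(-5164\right) \left(- \frac{34098}{25}\right) = \frac{176082072}{25}$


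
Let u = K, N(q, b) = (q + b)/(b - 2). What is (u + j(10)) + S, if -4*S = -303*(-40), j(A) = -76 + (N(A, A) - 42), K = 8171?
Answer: 10051/2 ≈ 5025.5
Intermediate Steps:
N(q, b) = (b + q)/(-2 + b)
j(A) = -118 + 2*A/(-2 + A) (j(A) = -76 + ((A + A)/(-2 + A) - 42) = -76 + ((2*A)/(-2 + A) - 42) = -76 + (2*A/(-2 + A) - 42) = -76 + (-42 + 2*A/(-2 + A)) = -118 + 2*A/(-2 + A))
S = -3030 (S = -(-303)*(-40)/4 = -1/4*12120 = -3030)
u = 8171
(u + j(10)) + S = (8171 + 4*(59 - 29*10)/(-2 + 10)) - 3030 = (8171 + 4*(59 - 290)/8) - 3030 = (8171 + 4*(1/8)*(-231)) - 3030 = (8171 - 231/2) - 3030 = 16111/2 - 3030 = 10051/2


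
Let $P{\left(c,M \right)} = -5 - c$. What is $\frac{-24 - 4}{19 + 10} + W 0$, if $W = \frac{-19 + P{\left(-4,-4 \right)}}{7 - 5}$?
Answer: $- \frac{28}{29} \approx -0.96552$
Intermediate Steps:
$W = -10$ ($W = \frac{-19 - 1}{7 - 5} = \frac{-19 + \left(-5 + 4\right)}{2} = \left(-19 - 1\right) \frac{1}{2} = \left(-20\right) \frac{1}{2} = -10$)
$\frac{-24 - 4}{19 + 10} + W 0 = \frac{-24 - 4}{19 + 10} - 0 = - \frac{28}{29} + 0 = - \frac{28}{29}$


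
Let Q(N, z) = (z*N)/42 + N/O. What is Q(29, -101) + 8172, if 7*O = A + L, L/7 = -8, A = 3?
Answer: 18027109/2226 ≈ 8098.4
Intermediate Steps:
L = -56 (L = 7*(-8) = -56)
O = -53/7 (O = (3 - 56)/7 = (⅐)*(-53) = -53/7 ≈ -7.5714)
Q(N, z) = -7*N/53 + N*z/42 (Q(N, z) = (z*N)/42 + N/(-53/7) = (N*z)*(1/42) + N*(-7/53) = N*z/42 - 7*N/53 = -7*N/53 + N*z/42)
Q(29, -101) + 8172 = (1/2226)*29*(-294 + 53*(-101)) + 8172 = (1/2226)*29*(-294 - 5353) + 8172 = (1/2226)*29*(-5647) + 8172 = -163763/2226 + 8172 = 18027109/2226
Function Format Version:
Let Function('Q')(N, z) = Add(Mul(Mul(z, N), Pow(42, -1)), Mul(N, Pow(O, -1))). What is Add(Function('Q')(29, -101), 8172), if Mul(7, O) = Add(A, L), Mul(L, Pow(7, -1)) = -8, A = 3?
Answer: Rational(18027109, 2226) ≈ 8098.4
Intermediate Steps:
L = -56 (L = Mul(7, -8) = -56)
O = Rational(-53, 7) (O = Mul(Rational(1, 7), Add(3, -56)) = Mul(Rational(1, 7), -53) = Rational(-53, 7) ≈ -7.5714)
Function('Q')(N, z) = Add(Mul(Rational(-7, 53), N), Mul(Rational(1, 42), N, z)) (Function('Q')(N, z) = Add(Mul(Mul(z, N), Pow(42, -1)), Mul(N, Pow(Rational(-53, 7), -1))) = Add(Mul(Mul(N, z), Rational(1, 42)), Mul(N, Rational(-7, 53))) = Add(Mul(Rational(1, 42), N, z), Mul(Rational(-7, 53), N)) = Add(Mul(Rational(-7, 53), N), Mul(Rational(1, 42), N, z)))
Add(Function('Q')(29, -101), 8172) = Add(Mul(Rational(1, 2226), 29, Add(-294, Mul(53, -101))), 8172) = Add(Mul(Rational(1, 2226), 29, Add(-294, -5353)), 8172) = Add(Mul(Rational(1, 2226), 29, -5647), 8172) = Add(Rational(-163763, 2226), 8172) = Rational(18027109, 2226)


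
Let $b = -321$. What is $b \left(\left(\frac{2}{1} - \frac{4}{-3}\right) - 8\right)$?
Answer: $1498$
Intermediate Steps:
$b \left(\left(\frac{2}{1} - \frac{4}{-3}\right) - 8\right) = - 321 \left(\left(\frac{2}{1} - \frac{4}{-3}\right) - 8\right) = - 321 \left(\left(2 \cdot 1 - - \frac{4}{3}\right) - 8\right) = - 321 \left(\left(2 + \frac{4}{3}\right) - 8\right) = - 321 \left(\frac{10}{3} - 8\right) = \left(-321\right) \left(- \frac{14}{3}\right) = 1498$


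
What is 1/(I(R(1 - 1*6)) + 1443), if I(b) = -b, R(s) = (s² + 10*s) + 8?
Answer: 1/1460 ≈ 0.00068493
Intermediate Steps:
R(s) = 8 + s² + 10*s
1/(I(R(1 - 1*6)) + 1443) = 1/(-(8 + (1 - 1*6)² + 10*(1 - 1*6)) + 1443) = 1/(-(8 + (1 - 6)² + 10*(1 - 6)) + 1443) = 1/(-(8 + (-5)² + 10*(-5)) + 1443) = 1/(-(8 + 25 - 50) + 1443) = 1/(-1*(-17) + 1443) = 1/(17 + 1443) = 1/1460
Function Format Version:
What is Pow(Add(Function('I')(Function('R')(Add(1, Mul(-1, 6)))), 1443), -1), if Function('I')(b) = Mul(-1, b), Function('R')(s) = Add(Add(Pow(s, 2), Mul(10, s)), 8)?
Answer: Rational(1, 1460) ≈ 0.00068493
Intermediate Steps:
Function('R')(s) = Add(8, Pow(s, 2), Mul(10, s))
Pow(Add(Function('I')(Function('R')(Add(1, Mul(-1, 6)))), 1443), -1) = Pow(Add(Mul(-1, Add(8, Pow(Add(1, Mul(-1, 6)), 2), Mul(10, Add(1, Mul(-1, 6))))), 1443), -1) = Pow(Add(Mul(-1, Add(8, Pow(Add(1, -6), 2), Mul(10, Add(1, -6)))), 1443), -1) = Pow(Add(Mul(-1, Add(8, Pow(-5, 2), Mul(10, -5))), 1443), -1) = Pow(Add(Mul(-1, Add(8, 25, -50)), 1443), -1) = Pow(Add(Mul(-1, -17), 1443), -1) = Pow(Add(17, 1443), -1) = Pow(1460, -1) = Rational(1, 1460)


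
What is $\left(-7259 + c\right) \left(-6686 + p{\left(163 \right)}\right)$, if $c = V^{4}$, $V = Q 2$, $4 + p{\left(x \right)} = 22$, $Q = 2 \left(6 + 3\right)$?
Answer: $-11151276476$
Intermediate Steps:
$Q = 18$ ($Q = 2 \cdot 9 = 18$)
$p{\left(x \right)} = 18$ ($p{\left(x \right)} = -4 + 22 = 18$)
$V = 36$ ($V = 18 \cdot 2 = 36$)
$c = 1679616$ ($c = 36^{4} = 1679616$)
$\left(-7259 + c\right) \left(-6686 + p{\left(163 \right)}\right) = \left(-7259 + 1679616\right) \left(-6686 + 18\right) = 1672357 \left(-6668\right) = -11151276476$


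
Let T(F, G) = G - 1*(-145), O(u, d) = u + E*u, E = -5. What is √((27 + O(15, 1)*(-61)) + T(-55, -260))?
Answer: 2*√893 ≈ 59.766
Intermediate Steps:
O(u, d) = -4*u (O(u, d) = u - 5*u = -4*u)
T(F, G) = 145 + G (T(F, G) = G + 145 = 145 + G)
√((27 + O(15, 1)*(-61)) + T(-55, -260)) = √((27 - 4*15*(-61)) + (145 - 260)) = √((27 - 60*(-61)) - 115) = √((27 + 3660) - 115) = √(3687 - 115) = √3572 = 2*√893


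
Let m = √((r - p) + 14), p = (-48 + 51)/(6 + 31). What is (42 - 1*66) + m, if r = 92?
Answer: -24 + √145003/37 ≈ -13.708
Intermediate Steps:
p = 3/37 ≈ 0.081081
m = √145003/37 (m = √((92 - 1*3/37) + 14) = √((92 - 3/37) + 14) = √(3401/37 + 14) = √(3919/37) = √145003/37 ≈ 10.292)
(42 - 1*66) + m = (42 - 1*66) + √145003/37 = (42 - 66) + √145003/37 = -24 + √145003/37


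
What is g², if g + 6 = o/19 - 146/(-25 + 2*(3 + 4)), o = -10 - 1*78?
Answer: 304704/43681 ≈ 6.9757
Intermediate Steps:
o = -88 (o = -10 - 78 = -88)
g = 552/209 (g = -6 + (-88/19 - 146/(-25 + 2*(3 + 4))) = -6 + (-88*1/19 - 146/(-25 + 2*7)) = -6 + (-88/19 - 146/(-25 + 14)) = -6 + (-88/19 - 146/(-11)) = -6 + (-88/19 - 146*(-1/11)) = -6 + (-88/19 + 146/11) = -6 + 1806/209 = 552/209 ≈ 2.6411)
g² = (552/209)² = 304704/43681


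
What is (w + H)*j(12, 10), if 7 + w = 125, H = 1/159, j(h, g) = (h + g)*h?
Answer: 1651144/53 ≈ 31154.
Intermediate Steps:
j(h, g) = h*(g + h) (j(h, g) = (g + h)*h = h*(g + h))
H = 1/159 (H = 1*(1/159) = 1/159 ≈ 0.0062893)
w = 118 (w = -7 + 125 = 118)
(w + H)*j(12, 10) = (118 + 1/159)*(12*(10 + 12)) = 18763*(12*22)/159 = (18763/159)*264 = 1651144/53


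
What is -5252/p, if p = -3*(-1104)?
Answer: -1313/828 ≈ -1.5857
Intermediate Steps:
p = 3312
-5252/p = -5252/3312 = -5252*1/3312 = -1313/828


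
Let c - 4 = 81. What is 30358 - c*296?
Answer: 5198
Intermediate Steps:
c = 85 (c = 4 + 81 = 85)
30358 - c*296 = 30358 - 85*296 = 30358 - 1*25160 = 30358 - 25160 = 5198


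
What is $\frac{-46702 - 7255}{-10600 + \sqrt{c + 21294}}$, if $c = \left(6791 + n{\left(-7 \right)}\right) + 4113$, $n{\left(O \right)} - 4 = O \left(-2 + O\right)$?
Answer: $\frac{114388840}{22465547} + \frac{161871 \sqrt{3585}}{112327735} \approx 5.178$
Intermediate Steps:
$n{\left(O \right)} = 4 + O \left(-2 + O\right)$
$c = 10971$ ($c = \left(6791 + \left(4 + \left(-7\right)^{2} - -14\right)\right) + 4113 = \left(6791 + \left(4 + 49 + 14\right)\right) + 4113 = \left(6791 + 67\right) + 4113 = 6858 + 4113 = 10971$)
$\frac{-46702 - 7255}{-10600 + \sqrt{c + 21294}} = \frac{-46702 - 7255}{-10600 + \sqrt{10971 + 21294}} = - \frac{53957}{-10600 + \sqrt{32265}} = - \frac{53957}{-10600 + 3 \sqrt{3585}}$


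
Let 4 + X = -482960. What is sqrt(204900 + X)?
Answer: 12*I*sqrt(1931) ≈ 527.32*I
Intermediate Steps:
X = -482964 (X = -4 - 482960 = -482964)
sqrt(204900 + X) = sqrt(204900 - 482964) = sqrt(-278064) = 12*I*sqrt(1931)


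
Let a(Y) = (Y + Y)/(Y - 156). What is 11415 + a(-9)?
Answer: 627831/55 ≈ 11415.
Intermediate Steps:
a(Y) = 2*Y/(-156 + Y) (a(Y) = (2*Y)/(-156 + Y) = 2*Y/(-156 + Y))
11415 + a(-9) = 11415 + 2*(-9)/(-156 - 9) = 11415 + 2*(-9)/(-165) = 11415 + 2*(-9)*(-1/165) = 11415 + 6/55 = 627831/55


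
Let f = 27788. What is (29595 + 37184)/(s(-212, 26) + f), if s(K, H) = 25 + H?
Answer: 66779/27839 ≈ 2.3988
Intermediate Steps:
(29595 + 37184)/(s(-212, 26) + f) = (29595 + 37184)/((25 + 26) + 27788) = 66779/(51 + 27788) = 66779/27839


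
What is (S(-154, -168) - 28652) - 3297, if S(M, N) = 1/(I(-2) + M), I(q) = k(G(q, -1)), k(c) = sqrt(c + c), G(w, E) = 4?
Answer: -378723523/11854 - sqrt(2)/11854 ≈ -31949.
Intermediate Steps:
k(c) = sqrt(2)*sqrt(c) (k(c) = sqrt(2*c) = sqrt(2)*sqrt(c))
I(q) = 2*sqrt(2) (I(q) = sqrt(2)*sqrt(4) = sqrt(2)*2 = 2*sqrt(2))
S(M, N) = 1/(M + 2*sqrt(2)) (S(M, N) = 1/(2*sqrt(2) + M) = 1/(M + 2*sqrt(2)))
(S(-154, -168) - 28652) - 3297 = (1/(-154 + 2*sqrt(2)) - 28652) - 3297 = (-28652 + 1/(-154 + 2*sqrt(2))) - 3297 = -31949 + 1/(-154 + 2*sqrt(2))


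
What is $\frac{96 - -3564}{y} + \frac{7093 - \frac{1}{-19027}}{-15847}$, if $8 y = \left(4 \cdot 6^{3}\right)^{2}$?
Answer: $- \frac{73651809559}{180355867488} \approx -0.40837$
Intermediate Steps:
$y = 93312$ ($y = \frac{\left(4 \cdot 6^{3}\right)^{2}}{8} = \frac{\left(4 \cdot 216\right)^{2}}{8} = \frac{864^{2}}{8} = \frac{1}{8} \cdot 746496 = 93312$)
$\frac{96 - -3564}{y} + \frac{7093 - \frac{1}{-19027}}{-15847} = \frac{96 - -3564}{93312} + \frac{7093 - \frac{1}{-19027}}{-15847} = \left(96 + 3564\right) \frac{1}{93312} + \left(7093 - - \frac{1}{19027}\right) \left(- \frac{1}{15847}\right) = 3660 \cdot \frac{1}{93312} + \left(7093 + \frac{1}{19027}\right) \left(- \frac{1}{15847}\right) = \frac{305}{7776} + \frac{134958512}{19027} \left(- \frac{1}{15847}\right) = \frac{305}{7776} - \frac{10381424}{23193913} = - \frac{73651809559}{180355867488}$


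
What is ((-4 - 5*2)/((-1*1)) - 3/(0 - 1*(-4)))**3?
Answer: 148877/64 ≈ 2326.2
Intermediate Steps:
((-4 - 5*2)/((-1*1)) - 3/(0 - 1*(-4)))**3 = ((-4 - 10)/(-1) - 3/(0 + 4))**3 = (-14*(-1) - 3/4)**3 = (14 - 3*1/4)**3 = (14 - 3/4)**3 = (53/4)**3 = 148877/64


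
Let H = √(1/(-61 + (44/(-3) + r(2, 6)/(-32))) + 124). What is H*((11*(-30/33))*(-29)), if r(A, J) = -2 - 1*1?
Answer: 116*√1631511655/1451 ≈ 3229.1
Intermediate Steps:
r(A, J) = -3 (r(A, J) = -2 - 1 = -3)
H = 2*√1631511655/7255 (H = √(1/(-61 + (44/(-3) - 3/(-32))) + 124) = √(1/(-61 + (44*(-⅓) - 3*(-1/32))) + 124) = √(1/(-61 + (-44/3 + 3/32)) + 124) = √(1/(-61 - 1399/96) + 124) = √(1/(-7255/96) + 124) = √(-96/7255 + 124) = √(899524/7255) = 2*√1631511655/7255 ≈ 11.135)
H*((11*(-30/33))*(-29)) = (2*√1631511655/7255)*((11*(-30/33))*(-29)) = (2*√1631511655/7255)*((11*(-30*1/33))*(-29)) = (2*√1631511655/7255)*((11*(-10/11))*(-29)) = (2*√1631511655/7255)*(-10*(-29)) = (2*√1631511655/7255)*290 = 116*√1631511655/1451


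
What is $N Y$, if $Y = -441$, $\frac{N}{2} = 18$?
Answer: $-15876$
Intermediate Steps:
$N = 36$ ($N = 2 \cdot 18 = 36$)
$N Y = 36 \left(-441\right) = -15876$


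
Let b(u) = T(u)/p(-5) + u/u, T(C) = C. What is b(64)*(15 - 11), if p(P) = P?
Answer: -236/5 ≈ -47.200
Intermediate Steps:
b(u) = 1 - u/5 (b(u) = u/(-5) + u/u = u*(-⅕) + 1 = -u/5 + 1 = 1 - u/5)
b(64)*(15 - 11) = (1 - ⅕*64)*(15 - 11) = (1 - 64/5)*4 = -59/5*4 = -236/5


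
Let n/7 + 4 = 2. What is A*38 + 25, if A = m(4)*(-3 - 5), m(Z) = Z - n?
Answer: -5447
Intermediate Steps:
n = -14 (n = -28 + 7*2 = -28 + 14 = -14)
m(Z) = 14 + Z (m(Z) = Z - 1*(-14) = Z + 14 = 14 + Z)
A = -144 (A = (14 + 4)*(-3 - 5) = 18*(-8) = -144)
A*38 + 25 = -144*38 + 25 = -5472 + 25 = -5447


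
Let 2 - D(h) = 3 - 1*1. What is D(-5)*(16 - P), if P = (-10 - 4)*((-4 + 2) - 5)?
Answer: 0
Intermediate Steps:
D(h) = 0 (D(h) = 2 - (3 - 1*1) = 2 - (3 - 1) = 2 - 1*2 = 2 - 2 = 0)
P = 98 (P = -14*(-2 - 5) = -14*(-7) = 98)
D(-5)*(16 - P) = 0*(16 - 1*98) = 0*(16 - 98) = 0*(-82) = 0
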